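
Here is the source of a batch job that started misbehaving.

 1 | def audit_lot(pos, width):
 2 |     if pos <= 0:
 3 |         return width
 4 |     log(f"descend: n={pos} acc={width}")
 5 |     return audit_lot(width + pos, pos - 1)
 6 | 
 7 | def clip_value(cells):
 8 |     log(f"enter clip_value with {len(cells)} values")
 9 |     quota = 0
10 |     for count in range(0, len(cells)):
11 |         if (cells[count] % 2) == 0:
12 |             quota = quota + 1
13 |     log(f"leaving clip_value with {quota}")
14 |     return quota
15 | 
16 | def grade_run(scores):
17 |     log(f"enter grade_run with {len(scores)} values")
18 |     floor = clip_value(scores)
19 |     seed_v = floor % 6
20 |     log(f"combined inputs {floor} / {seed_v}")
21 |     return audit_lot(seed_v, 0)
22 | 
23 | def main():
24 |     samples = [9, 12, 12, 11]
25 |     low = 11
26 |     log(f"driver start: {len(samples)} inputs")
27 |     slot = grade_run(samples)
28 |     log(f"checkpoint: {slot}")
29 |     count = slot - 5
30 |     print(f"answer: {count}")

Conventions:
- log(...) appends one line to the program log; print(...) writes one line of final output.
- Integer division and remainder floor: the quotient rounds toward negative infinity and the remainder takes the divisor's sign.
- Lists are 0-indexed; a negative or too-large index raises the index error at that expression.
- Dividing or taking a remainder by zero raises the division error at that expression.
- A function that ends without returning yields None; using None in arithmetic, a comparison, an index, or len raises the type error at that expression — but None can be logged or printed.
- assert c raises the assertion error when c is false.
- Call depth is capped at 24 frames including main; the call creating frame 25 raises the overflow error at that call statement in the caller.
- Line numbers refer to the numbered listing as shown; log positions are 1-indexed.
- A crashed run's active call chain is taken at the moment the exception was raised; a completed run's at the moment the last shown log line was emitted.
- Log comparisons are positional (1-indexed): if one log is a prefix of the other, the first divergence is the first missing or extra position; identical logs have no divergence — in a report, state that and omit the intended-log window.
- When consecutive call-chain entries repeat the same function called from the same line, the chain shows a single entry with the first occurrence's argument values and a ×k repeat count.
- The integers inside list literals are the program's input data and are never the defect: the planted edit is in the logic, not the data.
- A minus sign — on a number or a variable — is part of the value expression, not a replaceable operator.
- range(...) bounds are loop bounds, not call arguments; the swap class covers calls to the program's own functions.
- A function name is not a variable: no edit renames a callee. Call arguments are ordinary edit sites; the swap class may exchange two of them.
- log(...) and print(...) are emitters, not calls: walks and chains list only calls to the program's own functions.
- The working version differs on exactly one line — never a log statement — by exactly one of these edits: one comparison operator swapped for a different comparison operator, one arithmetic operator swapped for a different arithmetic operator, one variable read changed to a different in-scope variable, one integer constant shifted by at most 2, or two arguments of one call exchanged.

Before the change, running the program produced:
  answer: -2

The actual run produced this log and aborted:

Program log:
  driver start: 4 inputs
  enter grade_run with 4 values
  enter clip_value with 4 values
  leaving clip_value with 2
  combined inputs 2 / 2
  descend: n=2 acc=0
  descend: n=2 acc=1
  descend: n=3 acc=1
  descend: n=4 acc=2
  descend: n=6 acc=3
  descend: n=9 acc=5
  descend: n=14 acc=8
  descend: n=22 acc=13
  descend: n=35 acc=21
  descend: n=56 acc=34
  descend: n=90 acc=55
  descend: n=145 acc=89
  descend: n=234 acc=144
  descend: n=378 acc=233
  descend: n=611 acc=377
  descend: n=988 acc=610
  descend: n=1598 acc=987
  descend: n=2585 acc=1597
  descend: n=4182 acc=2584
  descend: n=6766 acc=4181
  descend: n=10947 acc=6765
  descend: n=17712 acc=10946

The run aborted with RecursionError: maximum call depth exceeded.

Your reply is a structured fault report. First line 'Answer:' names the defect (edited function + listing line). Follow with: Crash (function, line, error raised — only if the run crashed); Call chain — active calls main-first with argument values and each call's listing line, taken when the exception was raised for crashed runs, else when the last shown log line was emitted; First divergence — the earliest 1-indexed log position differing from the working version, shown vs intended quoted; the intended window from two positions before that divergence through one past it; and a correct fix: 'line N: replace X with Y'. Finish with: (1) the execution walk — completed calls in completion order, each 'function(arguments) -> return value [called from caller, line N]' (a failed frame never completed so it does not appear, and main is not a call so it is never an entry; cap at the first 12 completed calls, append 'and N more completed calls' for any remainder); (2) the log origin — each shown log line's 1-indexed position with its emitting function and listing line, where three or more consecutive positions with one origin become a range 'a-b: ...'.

Answer: the defect is in audit_lot at line 5.
Key observation: The earliest visible damage is log position 7 — 'descend: n=2 acc=1' rather than the intended 'descend: n=1 acc=2'.
Crash: audit_lot, line 5, RecursionError.
Call chain: main -> grade_run([9, 12, 12, 11]) (called at line 27) -> audit_lot(2, 0) (called at line 21) -> audit_lot(2, 1) (called at line 5) ×21.
First divergence: position 7; shown 'descend: n=2 acc=1' vs intended 'descend: n=1 acc=2'.
Intended log window:
  5: combined inputs 2 / 2
  6: descend: n=2 acc=0
  7: descend: n=1 acc=2
  8: checkpoint: 3
Execution walk:
  clip_value([9, 12, 12, 11]) -> 2  [called from grade_run, line 18]
Origin of each log line:
  1 — main, line 26
  2 — grade_run, line 17
  3 — clip_value, line 8
  4 — clip_value, line 13
  5 — grade_run, line 20
  6-27 — audit_lot, line 4
A correct fix: line 5: replace `audit_lot(width + pos, pos - 1)` with `audit_lot(pos - 1, width + pos)`.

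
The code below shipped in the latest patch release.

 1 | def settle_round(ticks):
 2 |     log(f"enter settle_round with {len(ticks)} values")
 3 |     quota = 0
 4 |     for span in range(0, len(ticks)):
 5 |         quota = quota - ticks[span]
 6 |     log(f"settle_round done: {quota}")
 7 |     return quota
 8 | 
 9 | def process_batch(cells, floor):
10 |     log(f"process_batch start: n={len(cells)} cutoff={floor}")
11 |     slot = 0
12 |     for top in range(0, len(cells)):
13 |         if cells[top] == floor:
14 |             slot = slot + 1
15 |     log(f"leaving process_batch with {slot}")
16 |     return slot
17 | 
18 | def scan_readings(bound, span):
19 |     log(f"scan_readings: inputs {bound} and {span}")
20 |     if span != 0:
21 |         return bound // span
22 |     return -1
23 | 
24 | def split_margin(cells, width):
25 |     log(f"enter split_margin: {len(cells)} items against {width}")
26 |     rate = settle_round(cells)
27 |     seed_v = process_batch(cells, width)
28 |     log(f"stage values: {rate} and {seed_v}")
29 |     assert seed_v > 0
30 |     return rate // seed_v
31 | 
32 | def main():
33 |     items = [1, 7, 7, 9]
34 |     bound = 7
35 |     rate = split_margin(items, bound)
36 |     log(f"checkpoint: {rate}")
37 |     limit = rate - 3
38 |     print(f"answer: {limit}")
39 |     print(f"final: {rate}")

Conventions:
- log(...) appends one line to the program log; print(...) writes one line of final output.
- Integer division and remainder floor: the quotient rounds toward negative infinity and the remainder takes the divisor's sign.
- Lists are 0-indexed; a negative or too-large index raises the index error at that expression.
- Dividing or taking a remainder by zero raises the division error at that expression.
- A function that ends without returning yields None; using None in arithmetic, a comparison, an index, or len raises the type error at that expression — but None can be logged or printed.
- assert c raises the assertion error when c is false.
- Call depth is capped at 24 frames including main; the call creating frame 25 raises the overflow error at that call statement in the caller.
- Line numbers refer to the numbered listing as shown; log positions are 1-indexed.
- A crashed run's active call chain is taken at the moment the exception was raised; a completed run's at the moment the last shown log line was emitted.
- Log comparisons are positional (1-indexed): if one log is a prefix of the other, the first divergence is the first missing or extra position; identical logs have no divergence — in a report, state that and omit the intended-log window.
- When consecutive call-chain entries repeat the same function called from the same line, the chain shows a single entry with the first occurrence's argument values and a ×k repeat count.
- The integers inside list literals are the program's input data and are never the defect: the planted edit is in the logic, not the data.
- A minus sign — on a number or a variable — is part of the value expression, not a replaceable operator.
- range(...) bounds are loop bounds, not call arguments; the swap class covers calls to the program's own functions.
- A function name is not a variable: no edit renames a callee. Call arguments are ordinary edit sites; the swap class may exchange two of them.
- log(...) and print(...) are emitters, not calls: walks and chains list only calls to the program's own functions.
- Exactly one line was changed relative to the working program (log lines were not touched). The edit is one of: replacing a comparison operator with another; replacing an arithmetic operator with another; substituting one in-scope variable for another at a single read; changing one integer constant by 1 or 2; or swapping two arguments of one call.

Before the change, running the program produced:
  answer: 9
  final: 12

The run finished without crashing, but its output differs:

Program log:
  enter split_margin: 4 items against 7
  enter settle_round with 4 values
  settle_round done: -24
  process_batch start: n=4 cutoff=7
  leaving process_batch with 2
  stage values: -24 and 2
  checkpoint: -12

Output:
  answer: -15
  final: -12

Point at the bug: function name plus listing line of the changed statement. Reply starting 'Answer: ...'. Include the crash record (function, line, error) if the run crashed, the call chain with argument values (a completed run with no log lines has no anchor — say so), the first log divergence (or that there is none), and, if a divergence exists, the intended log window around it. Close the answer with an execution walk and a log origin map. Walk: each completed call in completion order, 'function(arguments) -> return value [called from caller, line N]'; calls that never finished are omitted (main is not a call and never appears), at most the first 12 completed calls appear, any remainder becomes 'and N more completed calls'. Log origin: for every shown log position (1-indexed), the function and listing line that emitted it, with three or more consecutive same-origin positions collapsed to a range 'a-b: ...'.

Answer: the defect is in settle_round at line 5.
The tell: Log line 3 is where behavior first shows: 'settle_round done: -24' appears instead of 'settle_round done: 24'.
Call chain: main.
First divergence: at position 3 the run shows 'settle_round done: -24' where the working version logs 'settle_round done: 24'.
Intended log window:
  1: enter split_margin: 4 items against 7
  2: enter settle_round with 4 values
  3: settle_round done: 24
  4: process_batch start: n=4 cutoff=7
Execution walk:
  settle_round([1, 7, 7, 9]) -> -24  [called from split_margin, line 26]
  process_batch([1, 7, 7, 9], 7) -> 2  [called from split_margin, line 27]
  split_margin([1, 7, 7, 9], 7) -> -12  [called from main, line 35]
Origin of each log line:
  1: from split_margin, line 25
  2: from settle_round, line 2
  3: from settle_round, line 6
  4: from process_batch, line 10
  5: from process_batch, line 15
  6: from split_margin, line 28
  7: from main, line 36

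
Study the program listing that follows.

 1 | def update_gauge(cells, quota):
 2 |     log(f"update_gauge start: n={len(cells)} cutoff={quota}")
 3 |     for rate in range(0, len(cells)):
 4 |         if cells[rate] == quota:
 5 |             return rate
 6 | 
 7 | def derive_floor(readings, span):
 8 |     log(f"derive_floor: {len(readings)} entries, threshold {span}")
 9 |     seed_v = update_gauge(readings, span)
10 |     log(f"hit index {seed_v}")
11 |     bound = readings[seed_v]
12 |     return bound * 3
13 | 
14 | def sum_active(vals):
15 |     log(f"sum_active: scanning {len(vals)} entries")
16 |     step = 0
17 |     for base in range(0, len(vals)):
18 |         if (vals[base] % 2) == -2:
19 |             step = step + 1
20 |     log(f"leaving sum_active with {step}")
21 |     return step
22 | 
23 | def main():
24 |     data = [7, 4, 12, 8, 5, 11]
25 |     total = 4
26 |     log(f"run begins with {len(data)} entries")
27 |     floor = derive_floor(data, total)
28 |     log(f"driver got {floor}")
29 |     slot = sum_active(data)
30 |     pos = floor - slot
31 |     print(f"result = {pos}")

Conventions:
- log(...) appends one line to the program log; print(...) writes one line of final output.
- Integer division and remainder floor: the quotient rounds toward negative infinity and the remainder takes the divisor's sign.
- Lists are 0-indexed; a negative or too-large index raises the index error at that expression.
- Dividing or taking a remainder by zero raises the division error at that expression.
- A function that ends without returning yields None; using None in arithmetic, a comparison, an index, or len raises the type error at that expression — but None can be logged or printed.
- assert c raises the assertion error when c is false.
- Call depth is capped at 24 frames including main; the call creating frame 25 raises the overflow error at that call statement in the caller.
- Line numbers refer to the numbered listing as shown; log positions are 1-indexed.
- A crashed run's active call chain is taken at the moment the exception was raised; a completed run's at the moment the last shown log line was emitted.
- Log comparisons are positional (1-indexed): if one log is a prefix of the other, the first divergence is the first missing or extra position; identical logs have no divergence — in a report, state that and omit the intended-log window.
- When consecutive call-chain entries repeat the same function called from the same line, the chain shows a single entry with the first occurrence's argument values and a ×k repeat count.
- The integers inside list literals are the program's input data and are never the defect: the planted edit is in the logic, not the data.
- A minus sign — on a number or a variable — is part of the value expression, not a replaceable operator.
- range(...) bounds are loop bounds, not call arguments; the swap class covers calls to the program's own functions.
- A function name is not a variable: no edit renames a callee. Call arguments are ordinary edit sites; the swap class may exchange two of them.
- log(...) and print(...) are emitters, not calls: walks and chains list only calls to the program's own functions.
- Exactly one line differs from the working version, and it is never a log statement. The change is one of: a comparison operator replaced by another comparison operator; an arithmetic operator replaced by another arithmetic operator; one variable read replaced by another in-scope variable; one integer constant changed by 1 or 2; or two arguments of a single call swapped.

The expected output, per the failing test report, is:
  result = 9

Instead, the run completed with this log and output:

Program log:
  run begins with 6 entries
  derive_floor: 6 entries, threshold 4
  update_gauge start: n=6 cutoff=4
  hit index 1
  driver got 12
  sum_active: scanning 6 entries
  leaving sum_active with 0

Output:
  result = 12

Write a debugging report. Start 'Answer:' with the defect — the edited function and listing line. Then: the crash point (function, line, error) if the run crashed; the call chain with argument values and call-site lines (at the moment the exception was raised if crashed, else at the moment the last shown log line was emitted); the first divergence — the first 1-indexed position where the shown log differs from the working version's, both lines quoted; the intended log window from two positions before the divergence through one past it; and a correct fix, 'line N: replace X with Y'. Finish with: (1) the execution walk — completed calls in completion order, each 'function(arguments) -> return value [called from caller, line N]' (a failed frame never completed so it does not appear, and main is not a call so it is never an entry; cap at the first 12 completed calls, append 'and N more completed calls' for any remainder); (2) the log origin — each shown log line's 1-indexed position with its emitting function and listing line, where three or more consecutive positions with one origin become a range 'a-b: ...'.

Answer: the defect is in sum_active at line 18.
The tell: Everything matches until log position 7, which reads 'leaving sum_active with 0' in place of 'leaving sum_active with 3'.
Call chain: main -> sum_active([7, 4, 12, 8, 5, 11]) (called at line 29).
First divergence: position 7 — the shown line 'leaving sum_active with 0' should read 'leaving sum_active with 3'.
Intended log window:
  5: driver got 12
  6: sum_active: scanning 6 entries
  7: leaving sum_active with 3
Execution walk:
  update_gauge([7, 4, 12, 8, 5, 11], 4) -> 1  [called from derive_floor, line 9]
  derive_floor([7, 4, 12, 8, 5, 11], 4) -> 12  [called from main, line 27]
  sum_active([7, 4, 12, 8, 5, 11]) -> 0  [called from main, line 29]
Log origins:
  1: from main, line 26
  2: from derive_floor, line 8
  3: from update_gauge, line 2
  4: from derive_floor, line 10
  5: from main, line 28
  6: from sum_active, line 15
  7: from sum_active, line 20
A correct fix: line 18: replace `-2` with `0`.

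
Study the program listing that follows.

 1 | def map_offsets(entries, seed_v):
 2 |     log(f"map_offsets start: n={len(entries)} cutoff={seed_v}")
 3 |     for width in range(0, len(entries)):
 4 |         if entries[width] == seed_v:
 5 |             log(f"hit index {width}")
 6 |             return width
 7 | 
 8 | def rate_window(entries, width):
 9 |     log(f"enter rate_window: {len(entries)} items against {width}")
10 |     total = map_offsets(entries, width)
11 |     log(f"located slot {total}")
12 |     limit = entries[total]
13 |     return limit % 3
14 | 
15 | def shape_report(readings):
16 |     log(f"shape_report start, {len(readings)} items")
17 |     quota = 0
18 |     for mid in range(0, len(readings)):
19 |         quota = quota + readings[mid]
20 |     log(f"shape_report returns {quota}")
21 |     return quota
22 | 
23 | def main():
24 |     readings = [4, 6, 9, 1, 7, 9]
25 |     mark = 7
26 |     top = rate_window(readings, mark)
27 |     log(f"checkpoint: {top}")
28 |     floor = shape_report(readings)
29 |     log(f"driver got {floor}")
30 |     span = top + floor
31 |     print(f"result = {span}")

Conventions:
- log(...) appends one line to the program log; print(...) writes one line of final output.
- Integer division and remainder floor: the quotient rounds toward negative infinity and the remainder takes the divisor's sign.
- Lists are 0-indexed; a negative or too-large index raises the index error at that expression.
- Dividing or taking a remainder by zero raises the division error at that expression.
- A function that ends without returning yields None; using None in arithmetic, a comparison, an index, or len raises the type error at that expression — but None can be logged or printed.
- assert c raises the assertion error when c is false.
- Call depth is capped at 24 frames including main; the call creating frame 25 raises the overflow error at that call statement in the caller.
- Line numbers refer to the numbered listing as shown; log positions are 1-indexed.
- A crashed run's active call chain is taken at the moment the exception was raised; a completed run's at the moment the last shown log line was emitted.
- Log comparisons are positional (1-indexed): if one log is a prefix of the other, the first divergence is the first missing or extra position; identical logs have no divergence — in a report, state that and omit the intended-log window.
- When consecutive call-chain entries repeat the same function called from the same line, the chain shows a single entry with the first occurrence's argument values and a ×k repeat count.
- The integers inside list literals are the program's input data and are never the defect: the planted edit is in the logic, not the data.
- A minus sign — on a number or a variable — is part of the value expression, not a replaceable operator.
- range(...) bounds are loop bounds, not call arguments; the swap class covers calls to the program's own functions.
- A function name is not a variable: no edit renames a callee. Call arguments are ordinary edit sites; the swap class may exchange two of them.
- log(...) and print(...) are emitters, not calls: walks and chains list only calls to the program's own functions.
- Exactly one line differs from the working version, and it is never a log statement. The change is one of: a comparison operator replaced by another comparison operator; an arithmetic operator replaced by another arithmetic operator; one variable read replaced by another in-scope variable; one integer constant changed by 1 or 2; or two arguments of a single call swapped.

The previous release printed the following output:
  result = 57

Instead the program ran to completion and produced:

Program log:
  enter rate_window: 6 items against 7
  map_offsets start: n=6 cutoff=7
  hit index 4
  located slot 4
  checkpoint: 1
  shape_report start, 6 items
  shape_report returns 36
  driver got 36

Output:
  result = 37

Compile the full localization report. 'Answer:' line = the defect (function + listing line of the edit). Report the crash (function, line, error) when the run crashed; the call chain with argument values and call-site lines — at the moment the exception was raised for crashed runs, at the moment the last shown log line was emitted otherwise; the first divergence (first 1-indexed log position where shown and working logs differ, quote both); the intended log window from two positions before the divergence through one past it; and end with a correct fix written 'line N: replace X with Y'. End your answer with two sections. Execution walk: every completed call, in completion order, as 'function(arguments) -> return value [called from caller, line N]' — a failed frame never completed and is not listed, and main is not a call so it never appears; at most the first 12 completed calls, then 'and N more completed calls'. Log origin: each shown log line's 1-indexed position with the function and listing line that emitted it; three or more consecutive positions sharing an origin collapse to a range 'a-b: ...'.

Answer: the defect is in rate_window at line 13.
Key observation: Everything matches until log position 5, which reads 'checkpoint: 1' in place of 'checkpoint: 21'.
Call chain: main.
First divergence: position 5; shown 'checkpoint: 1' vs intended 'checkpoint: 21'.
Intended log window:
  3: hit index 4
  4: located slot 4
  5: checkpoint: 21
  6: shape_report start, 6 items
Execution walk:
  map_offsets([4, 6, 9, 1, 7, 9], 7) -> 4  [called from rate_window, line 10]
  rate_window([4, 6, 9, 1, 7, 9], 7) -> 1  [called from main, line 26]
  shape_report([4, 6, 9, 1, 7, 9]) -> 36  [called from main, line 28]
Log origins:
  1 — rate_window, line 9
  2 — map_offsets, line 2
  3 — map_offsets, line 5
  4 — rate_window, line 11
  5 — main, line 27
  6 — shape_report, line 16
  7 — shape_report, line 20
  8 — main, line 29
A correct fix: line 13: replace `%` with `*`.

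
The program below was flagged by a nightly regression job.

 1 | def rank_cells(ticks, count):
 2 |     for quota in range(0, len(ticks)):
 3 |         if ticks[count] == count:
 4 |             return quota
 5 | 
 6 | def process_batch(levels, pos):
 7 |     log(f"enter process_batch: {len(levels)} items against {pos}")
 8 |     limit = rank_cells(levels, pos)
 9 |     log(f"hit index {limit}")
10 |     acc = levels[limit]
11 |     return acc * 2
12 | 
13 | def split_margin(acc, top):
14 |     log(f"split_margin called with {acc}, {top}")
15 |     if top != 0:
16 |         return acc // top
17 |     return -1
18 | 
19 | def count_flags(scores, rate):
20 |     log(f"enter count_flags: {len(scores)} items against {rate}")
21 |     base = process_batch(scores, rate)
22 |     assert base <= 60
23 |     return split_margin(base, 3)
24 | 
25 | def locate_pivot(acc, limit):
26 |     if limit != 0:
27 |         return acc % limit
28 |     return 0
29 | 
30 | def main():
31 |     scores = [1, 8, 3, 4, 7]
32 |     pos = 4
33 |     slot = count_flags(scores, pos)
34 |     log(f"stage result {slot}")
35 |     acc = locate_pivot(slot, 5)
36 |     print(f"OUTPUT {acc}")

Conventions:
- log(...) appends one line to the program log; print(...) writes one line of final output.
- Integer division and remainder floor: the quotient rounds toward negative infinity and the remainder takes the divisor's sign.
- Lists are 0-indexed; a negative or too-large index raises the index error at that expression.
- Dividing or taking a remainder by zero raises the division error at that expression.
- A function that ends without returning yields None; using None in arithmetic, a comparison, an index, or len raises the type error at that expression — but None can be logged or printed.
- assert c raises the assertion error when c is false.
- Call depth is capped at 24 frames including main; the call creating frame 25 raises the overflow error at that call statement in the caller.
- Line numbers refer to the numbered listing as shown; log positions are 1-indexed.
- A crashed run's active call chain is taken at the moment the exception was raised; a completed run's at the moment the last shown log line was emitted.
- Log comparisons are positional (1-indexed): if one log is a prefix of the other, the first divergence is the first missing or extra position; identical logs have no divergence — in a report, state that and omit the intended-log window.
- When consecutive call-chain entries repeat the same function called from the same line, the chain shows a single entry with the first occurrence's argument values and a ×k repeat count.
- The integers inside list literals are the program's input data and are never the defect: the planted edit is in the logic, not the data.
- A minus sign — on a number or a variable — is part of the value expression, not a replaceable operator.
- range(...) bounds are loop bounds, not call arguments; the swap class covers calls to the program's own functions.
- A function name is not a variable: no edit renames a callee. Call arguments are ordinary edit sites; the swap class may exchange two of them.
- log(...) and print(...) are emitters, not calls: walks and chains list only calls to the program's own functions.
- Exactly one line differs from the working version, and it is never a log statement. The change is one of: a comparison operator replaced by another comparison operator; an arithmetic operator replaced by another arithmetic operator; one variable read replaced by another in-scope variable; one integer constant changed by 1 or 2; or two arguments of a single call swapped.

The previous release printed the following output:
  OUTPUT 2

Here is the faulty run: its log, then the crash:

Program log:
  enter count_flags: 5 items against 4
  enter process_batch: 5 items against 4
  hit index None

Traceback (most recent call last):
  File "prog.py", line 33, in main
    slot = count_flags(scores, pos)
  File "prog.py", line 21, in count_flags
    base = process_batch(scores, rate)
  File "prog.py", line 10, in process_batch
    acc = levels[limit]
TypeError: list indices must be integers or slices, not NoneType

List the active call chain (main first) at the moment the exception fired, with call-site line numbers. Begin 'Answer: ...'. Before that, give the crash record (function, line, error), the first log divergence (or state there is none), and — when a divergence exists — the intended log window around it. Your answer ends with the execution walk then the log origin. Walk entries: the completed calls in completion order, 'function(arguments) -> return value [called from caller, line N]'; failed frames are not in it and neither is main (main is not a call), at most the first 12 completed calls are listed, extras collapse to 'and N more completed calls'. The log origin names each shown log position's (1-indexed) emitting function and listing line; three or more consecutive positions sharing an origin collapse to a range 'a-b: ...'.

Answer: main -> count_flags (called at line 33) -> process_batch (called at line 21).
The tell: Log line 3 is where behavior first shows: 'hit index None' appears instead of 'hit index 3'.
Crash: process_batch, line 10, TypeError.
First divergence: position 3; shown 'hit index None' vs intended 'hit index 3'.
Intended log window:
  1: enter count_flags: 5 items against 4
  2: enter process_batch: 5 items against 4
  3: hit index 3
  4: split_margin called with 8, 3
Execution walk:
  rank_cells([1, 8, 3, 4, 7], 4) -> None  [called from process_batch, line 8]
Origin of each log line:
  1: from count_flags, line 20
  2: from process_batch, line 7
  3: from process_batch, line 9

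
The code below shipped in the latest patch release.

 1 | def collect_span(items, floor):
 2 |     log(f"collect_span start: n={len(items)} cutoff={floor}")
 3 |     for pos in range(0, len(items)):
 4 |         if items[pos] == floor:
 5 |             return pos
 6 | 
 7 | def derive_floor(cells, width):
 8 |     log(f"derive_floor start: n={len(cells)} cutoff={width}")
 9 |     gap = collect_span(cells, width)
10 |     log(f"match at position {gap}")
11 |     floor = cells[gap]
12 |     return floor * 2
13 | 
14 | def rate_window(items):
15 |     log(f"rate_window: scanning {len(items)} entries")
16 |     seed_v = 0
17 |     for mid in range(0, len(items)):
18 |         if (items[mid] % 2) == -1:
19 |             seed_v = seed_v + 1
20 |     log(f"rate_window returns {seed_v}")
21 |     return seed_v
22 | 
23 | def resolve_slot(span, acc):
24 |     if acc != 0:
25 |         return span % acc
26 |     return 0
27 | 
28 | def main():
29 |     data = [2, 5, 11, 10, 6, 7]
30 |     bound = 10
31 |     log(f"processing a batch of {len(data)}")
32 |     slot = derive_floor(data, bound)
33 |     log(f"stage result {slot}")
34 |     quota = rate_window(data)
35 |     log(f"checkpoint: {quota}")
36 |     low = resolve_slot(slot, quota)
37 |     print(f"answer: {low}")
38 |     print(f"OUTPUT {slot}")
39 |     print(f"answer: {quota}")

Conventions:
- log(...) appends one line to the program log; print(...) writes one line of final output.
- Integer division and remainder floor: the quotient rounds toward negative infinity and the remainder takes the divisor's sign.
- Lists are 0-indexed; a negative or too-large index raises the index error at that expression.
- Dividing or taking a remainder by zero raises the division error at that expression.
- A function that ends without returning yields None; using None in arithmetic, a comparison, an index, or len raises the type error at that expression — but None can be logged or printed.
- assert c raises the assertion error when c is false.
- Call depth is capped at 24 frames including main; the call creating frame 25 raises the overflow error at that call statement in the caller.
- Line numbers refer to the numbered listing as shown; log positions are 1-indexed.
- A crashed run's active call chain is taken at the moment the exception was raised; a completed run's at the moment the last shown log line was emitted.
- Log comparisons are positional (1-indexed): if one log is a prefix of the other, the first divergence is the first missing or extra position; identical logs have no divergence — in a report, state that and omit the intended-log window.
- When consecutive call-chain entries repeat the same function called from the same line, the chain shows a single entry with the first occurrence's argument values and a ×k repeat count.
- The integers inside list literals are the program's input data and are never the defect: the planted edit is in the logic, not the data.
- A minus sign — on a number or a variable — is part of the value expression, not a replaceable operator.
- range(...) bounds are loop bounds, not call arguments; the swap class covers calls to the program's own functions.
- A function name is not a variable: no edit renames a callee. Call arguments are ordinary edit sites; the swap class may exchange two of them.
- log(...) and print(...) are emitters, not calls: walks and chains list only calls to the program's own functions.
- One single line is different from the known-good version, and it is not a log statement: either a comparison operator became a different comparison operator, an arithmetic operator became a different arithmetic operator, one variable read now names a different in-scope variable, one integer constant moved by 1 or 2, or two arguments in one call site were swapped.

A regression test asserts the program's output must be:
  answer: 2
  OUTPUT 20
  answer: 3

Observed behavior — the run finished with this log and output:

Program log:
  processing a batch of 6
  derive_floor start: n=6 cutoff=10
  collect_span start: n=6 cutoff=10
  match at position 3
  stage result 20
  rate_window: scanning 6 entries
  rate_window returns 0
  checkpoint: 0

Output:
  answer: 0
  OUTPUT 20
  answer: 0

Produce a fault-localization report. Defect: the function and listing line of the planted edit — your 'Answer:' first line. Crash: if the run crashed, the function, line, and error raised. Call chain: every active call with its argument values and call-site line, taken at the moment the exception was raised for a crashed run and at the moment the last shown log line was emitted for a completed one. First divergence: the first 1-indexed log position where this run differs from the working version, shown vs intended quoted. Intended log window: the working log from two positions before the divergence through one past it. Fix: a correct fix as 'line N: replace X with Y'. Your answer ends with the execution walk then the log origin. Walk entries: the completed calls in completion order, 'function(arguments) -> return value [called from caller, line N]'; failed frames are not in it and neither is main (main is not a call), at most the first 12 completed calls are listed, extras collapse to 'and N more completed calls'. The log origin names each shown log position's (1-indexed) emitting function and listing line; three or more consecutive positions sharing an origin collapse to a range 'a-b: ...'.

Answer: the defect is in rate_window at line 18.
Key fact: At log position 7 the runs split — shown 'rate_window returns 0', but the working version logs 'rate_window returns 3'.
Call chain: main.
First divergence: position 7 — the shown line 'rate_window returns 0' should read 'rate_window returns 3'.
Intended log window:
  5: stage result 20
  6: rate_window: scanning 6 entries
  7: rate_window returns 3
  8: checkpoint: 3
Execution walk:
  collect_span([2, 5, 11, 10, 6, 7], 10) -> 3  [called from derive_floor, line 9]
  derive_floor([2, 5, 11, 10, 6, 7], 10) -> 20  [called from main, line 32]
  rate_window([2, 5, 11, 10, 6, 7]) -> 0  [called from main, line 34]
  resolve_slot(20, 0) -> 0  [called from main, line 36]
Origin of each log line:
  1: from main, line 31
  2: from derive_floor, line 8
  3: from collect_span, line 2
  4: from derive_floor, line 10
  5: from main, line 33
  6: from rate_window, line 15
  7: from rate_window, line 20
  8: from main, line 35
A correct fix: line 18: replace `-1` with `0`.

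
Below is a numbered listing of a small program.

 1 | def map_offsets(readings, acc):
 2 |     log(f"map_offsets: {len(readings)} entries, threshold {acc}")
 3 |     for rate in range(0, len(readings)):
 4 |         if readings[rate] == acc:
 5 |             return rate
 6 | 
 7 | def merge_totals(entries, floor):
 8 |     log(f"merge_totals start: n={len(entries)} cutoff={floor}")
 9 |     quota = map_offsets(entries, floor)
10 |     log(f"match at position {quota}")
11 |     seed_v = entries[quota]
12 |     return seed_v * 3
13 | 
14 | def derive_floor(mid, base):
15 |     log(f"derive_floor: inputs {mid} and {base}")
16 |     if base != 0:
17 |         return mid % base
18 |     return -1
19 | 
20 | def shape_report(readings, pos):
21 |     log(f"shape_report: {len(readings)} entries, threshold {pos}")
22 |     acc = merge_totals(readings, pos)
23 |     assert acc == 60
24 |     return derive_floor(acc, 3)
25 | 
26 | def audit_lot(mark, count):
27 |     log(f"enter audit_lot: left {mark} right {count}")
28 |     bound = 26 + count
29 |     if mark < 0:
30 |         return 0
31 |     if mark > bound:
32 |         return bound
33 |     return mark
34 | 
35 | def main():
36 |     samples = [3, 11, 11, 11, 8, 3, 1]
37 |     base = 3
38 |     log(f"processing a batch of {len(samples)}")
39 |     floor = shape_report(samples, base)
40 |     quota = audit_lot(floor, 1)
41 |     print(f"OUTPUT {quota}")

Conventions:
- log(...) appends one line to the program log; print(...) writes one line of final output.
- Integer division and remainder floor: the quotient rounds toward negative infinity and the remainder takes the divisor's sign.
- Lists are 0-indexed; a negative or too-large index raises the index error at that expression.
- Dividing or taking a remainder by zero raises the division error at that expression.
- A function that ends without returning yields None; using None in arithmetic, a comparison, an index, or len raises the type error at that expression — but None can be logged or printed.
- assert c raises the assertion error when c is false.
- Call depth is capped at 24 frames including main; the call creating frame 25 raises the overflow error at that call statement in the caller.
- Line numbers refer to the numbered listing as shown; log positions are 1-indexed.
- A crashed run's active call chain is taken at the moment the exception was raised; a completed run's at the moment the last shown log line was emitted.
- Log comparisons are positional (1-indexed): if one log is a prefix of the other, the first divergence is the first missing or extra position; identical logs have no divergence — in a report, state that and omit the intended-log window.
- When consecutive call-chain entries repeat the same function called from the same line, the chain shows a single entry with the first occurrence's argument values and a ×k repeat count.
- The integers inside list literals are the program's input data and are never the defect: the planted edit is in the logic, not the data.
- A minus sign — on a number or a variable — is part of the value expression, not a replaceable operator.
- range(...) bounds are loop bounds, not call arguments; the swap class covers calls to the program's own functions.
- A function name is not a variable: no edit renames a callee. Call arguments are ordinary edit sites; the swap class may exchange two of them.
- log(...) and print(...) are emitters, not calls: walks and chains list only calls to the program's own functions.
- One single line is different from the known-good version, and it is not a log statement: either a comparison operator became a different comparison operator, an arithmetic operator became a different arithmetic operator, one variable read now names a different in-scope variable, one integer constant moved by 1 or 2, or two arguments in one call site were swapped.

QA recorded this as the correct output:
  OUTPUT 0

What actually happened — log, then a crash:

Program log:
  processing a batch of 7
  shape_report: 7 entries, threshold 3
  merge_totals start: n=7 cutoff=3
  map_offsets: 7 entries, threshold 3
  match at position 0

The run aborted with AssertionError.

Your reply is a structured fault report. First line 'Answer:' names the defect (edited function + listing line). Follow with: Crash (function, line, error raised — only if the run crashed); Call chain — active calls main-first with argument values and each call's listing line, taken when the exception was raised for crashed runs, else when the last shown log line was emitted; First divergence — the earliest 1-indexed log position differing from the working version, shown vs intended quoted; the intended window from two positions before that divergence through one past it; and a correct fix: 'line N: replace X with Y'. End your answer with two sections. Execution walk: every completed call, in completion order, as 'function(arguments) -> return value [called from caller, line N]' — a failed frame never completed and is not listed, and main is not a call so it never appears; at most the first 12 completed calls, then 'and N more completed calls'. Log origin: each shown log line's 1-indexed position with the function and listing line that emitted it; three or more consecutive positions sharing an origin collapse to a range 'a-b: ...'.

Answer: the defect is in shape_report at line 23.
Key observation: Only 5 log lines were emitted before the run died; the intended continuation was 'derive_floor: inputs 9 and 3'.
Crash: shape_report, line 23, AssertionError.
Call chain: main -> shape_report([3, 11, 11, 11, 8, 3, 1], 3) (called at line 39).
First divergence: position 6 — the faulty run's log ends after 5 lines; the working version continues with 'derive_floor: inputs 9 and 3'.
Intended log window:
  4: map_offsets: 7 entries, threshold 3
  5: match at position 0
  6: derive_floor: inputs 9 and 3
  7: enter audit_lot: left 0 right 1
Execution walk:
  map_offsets([3, 11, 11, 11, 8, 3, 1], 3) -> 0  [called from merge_totals, line 9]
  merge_totals([3, 11, 11, 11, 8, 3, 1], 3) -> 9  [called from shape_report, line 22]
Log line origins:
  1: logged in main at line 38
  2: logged in shape_report at line 21
  3: logged in merge_totals at line 8
  4: logged in map_offsets at line 2
  5: logged in merge_totals at line 10
A correct fix: line 23: replace `==` with `<=`.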